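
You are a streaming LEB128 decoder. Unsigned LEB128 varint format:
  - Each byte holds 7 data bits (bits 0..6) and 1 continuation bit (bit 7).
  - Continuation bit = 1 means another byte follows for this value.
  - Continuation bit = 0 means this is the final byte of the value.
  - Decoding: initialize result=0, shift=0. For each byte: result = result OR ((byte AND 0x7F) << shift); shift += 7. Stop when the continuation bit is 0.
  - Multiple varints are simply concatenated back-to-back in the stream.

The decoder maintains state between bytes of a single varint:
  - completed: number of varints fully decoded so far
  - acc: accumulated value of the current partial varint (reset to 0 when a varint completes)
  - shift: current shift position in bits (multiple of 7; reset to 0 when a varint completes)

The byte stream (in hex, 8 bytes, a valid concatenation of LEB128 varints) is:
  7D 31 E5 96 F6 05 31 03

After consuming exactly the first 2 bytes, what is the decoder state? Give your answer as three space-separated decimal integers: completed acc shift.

byte[0]=0x7D cont=0 payload=0x7D: varint #1 complete (value=125); reset -> completed=1 acc=0 shift=0
byte[1]=0x31 cont=0 payload=0x31: varint #2 complete (value=49); reset -> completed=2 acc=0 shift=0

Answer: 2 0 0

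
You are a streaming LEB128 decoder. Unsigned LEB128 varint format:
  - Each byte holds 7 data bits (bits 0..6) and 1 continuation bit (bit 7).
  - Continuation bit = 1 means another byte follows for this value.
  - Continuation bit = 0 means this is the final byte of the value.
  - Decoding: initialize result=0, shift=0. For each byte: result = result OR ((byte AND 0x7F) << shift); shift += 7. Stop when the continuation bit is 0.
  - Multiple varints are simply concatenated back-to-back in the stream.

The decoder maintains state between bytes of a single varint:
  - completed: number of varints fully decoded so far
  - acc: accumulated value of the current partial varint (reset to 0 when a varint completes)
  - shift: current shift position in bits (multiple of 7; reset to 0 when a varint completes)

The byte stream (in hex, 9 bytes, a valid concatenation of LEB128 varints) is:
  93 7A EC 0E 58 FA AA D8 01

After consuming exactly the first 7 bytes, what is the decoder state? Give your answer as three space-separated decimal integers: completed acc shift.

Answer: 3 5498 14

Derivation:
byte[0]=0x93 cont=1 payload=0x13: acc |= 19<<0 -> completed=0 acc=19 shift=7
byte[1]=0x7A cont=0 payload=0x7A: varint #1 complete (value=15635); reset -> completed=1 acc=0 shift=0
byte[2]=0xEC cont=1 payload=0x6C: acc |= 108<<0 -> completed=1 acc=108 shift=7
byte[3]=0x0E cont=0 payload=0x0E: varint #2 complete (value=1900); reset -> completed=2 acc=0 shift=0
byte[4]=0x58 cont=0 payload=0x58: varint #3 complete (value=88); reset -> completed=3 acc=0 shift=0
byte[5]=0xFA cont=1 payload=0x7A: acc |= 122<<0 -> completed=3 acc=122 shift=7
byte[6]=0xAA cont=1 payload=0x2A: acc |= 42<<7 -> completed=3 acc=5498 shift=14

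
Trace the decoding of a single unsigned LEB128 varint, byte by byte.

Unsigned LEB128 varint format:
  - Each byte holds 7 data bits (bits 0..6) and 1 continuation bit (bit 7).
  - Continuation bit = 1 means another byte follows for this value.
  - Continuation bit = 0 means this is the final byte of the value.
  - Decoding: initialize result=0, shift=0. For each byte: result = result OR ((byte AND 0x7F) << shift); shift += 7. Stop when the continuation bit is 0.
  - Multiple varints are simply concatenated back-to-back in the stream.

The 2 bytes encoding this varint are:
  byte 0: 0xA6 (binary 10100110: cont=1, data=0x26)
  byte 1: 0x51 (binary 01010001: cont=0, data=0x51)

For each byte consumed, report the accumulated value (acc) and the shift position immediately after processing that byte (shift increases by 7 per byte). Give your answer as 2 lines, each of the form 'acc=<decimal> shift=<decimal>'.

Answer: acc=38 shift=7
acc=10406 shift=14

Derivation:
byte 0=0xA6: payload=0x26=38, contrib = 38<<0 = 38; acc -> 38, shift -> 7
byte 1=0x51: payload=0x51=81, contrib = 81<<7 = 10368; acc -> 10406, shift -> 14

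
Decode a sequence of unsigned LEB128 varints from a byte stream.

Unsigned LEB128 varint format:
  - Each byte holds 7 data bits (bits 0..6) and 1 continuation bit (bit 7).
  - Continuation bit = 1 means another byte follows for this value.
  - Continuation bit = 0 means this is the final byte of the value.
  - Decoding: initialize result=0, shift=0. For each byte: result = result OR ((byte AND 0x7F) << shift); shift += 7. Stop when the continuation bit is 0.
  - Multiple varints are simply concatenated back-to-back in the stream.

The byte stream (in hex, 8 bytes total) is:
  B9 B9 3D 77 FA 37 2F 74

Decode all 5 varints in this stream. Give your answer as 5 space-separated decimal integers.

Answer: 1006777 119 7162 47 116

Derivation:
  byte[0]=0xB9 cont=1 payload=0x39=57: acc |= 57<<0 -> acc=57 shift=7
  byte[1]=0xB9 cont=1 payload=0x39=57: acc |= 57<<7 -> acc=7353 shift=14
  byte[2]=0x3D cont=0 payload=0x3D=61: acc |= 61<<14 -> acc=1006777 shift=21 [end]
Varint 1: bytes[0:3] = B9 B9 3D -> value 1006777 (3 byte(s))
  byte[3]=0x77 cont=0 payload=0x77=119: acc |= 119<<0 -> acc=119 shift=7 [end]
Varint 2: bytes[3:4] = 77 -> value 119 (1 byte(s))
  byte[4]=0xFA cont=1 payload=0x7A=122: acc |= 122<<0 -> acc=122 shift=7
  byte[5]=0x37 cont=0 payload=0x37=55: acc |= 55<<7 -> acc=7162 shift=14 [end]
Varint 3: bytes[4:6] = FA 37 -> value 7162 (2 byte(s))
  byte[6]=0x2F cont=0 payload=0x2F=47: acc |= 47<<0 -> acc=47 shift=7 [end]
Varint 4: bytes[6:7] = 2F -> value 47 (1 byte(s))
  byte[7]=0x74 cont=0 payload=0x74=116: acc |= 116<<0 -> acc=116 shift=7 [end]
Varint 5: bytes[7:8] = 74 -> value 116 (1 byte(s))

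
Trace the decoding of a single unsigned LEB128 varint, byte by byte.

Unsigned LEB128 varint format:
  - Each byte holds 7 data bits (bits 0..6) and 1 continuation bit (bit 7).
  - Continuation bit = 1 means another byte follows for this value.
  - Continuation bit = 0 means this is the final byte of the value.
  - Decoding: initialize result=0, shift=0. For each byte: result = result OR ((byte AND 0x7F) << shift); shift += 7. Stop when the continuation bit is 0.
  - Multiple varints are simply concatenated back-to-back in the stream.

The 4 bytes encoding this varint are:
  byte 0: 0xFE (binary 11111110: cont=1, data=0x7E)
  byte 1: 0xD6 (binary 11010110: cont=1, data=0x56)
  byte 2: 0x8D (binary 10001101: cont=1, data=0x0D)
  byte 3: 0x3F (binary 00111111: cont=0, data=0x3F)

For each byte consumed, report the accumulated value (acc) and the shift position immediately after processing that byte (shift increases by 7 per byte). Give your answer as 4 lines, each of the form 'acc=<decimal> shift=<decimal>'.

byte 0=0xFE: payload=0x7E=126, contrib = 126<<0 = 126; acc -> 126, shift -> 7
byte 1=0xD6: payload=0x56=86, contrib = 86<<7 = 11008; acc -> 11134, shift -> 14
byte 2=0x8D: payload=0x0D=13, contrib = 13<<14 = 212992; acc -> 224126, shift -> 21
byte 3=0x3F: payload=0x3F=63, contrib = 63<<21 = 132120576; acc -> 132344702, shift -> 28

Answer: acc=126 shift=7
acc=11134 shift=14
acc=224126 shift=21
acc=132344702 shift=28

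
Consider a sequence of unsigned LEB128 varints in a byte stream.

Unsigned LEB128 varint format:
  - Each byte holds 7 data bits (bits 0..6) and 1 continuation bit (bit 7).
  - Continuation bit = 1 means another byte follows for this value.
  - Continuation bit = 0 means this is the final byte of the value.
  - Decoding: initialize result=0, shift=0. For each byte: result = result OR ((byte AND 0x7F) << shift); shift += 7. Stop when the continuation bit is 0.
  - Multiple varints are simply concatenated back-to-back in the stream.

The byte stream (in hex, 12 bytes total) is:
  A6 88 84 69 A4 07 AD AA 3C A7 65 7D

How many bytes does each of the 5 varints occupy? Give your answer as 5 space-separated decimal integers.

Answer: 4 2 3 2 1

Derivation:
  byte[0]=0xA6 cont=1 payload=0x26=38: acc |= 38<<0 -> acc=38 shift=7
  byte[1]=0x88 cont=1 payload=0x08=8: acc |= 8<<7 -> acc=1062 shift=14
  byte[2]=0x84 cont=1 payload=0x04=4: acc |= 4<<14 -> acc=66598 shift=21
  byte[3]=0x69 cont=0 payload=0x69=105: acc |= 105<<21 -> acc=220267558 shift=28 [end]
Varint 1: bytes[0:4] = A6 88 84 69 -> value 220267558 (4 byte(s))
  byte[4]=0xA4 cont=1 payload=0x24=36: acc |= 36<<0 -> acc=36 shift=7
  byte[5]=0x07 cont=0 payload=0x07=7: acc |= 7<<7 -> acc=932 shift=14 [end]
Varint 2: bytes[4:6] = A4 07 -> value 932 (2 byte(s))
  byte[6]=0xAD cont=1 payload=0x2D=45: acc |= 45<<0 -> acc=45 shift=7
  byte[7]=0xAA cont=1 payload=0x2A=42: acc |= 42<<7 -> acc=5421 shift=14
  byte[8]=0x3C cont=0 payload=0x3C=60: acc |= 60<<14 -> acc=988461 shift=21 [end]
Varint 3: bytes[6:9] = AD AA 3C -> value 988461 (3 byte(s))
  byte[9]=0xA7 cont=1 payload=0x27=39: acc |= 39<<0 -> acc=39 shift=7
  byte[10]=0x65 cont=0 payload=0x65=101: acc |= 101<<7 -> acc=12967 shift=14 [end]
Varint 4: bytes[9:11] = A7 65 -> value 12967 (2 byte(s))
  byte[11]=0x7D cont=0 payload=0x7D=125: acc |= 125<<0 -> acc=125 shift=7 [end]
Varint 5: bytes[11:12] = 7D -> value 125 (1 byte(s))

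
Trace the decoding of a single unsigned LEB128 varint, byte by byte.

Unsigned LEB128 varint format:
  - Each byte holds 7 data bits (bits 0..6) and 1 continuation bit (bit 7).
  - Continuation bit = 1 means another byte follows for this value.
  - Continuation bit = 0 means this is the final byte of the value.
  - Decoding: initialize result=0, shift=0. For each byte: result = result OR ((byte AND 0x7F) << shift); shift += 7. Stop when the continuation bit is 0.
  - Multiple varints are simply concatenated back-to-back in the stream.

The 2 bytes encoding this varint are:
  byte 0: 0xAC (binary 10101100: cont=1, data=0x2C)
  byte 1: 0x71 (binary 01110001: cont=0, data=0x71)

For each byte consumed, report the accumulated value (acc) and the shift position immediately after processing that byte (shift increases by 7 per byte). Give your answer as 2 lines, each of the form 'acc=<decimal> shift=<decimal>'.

Answer: acc=44 shift=7
acc=14508 shift=14

Derivation:
byte 0=0xAC: payload=0x2C=44, contrib = 44<<0 = 44; acc -> 44, shift -> 7
byte 1=0x71: payload=0x71=113, contrib = 113<<7 = 14464; acc -> 14508, shift -> 14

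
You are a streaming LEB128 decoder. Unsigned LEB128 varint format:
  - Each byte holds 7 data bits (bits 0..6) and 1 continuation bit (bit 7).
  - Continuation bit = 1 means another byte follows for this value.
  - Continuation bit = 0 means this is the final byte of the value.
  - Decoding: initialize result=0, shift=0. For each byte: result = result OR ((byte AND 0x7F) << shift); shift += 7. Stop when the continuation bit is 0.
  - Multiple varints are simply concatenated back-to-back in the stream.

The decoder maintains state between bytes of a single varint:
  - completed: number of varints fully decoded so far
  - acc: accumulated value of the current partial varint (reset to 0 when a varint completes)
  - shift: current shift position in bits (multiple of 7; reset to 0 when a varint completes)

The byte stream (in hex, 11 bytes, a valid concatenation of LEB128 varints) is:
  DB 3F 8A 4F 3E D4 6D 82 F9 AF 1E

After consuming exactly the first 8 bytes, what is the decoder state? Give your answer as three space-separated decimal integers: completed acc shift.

Answer: 4 2 7

Derivation:
byte[0]=0xDB cont=1 payload=0x5B: acc |= 91<<0 -> completed=0 acc=91 shift=7
byte[1]=0x3F cont=0 payload=0x3F: varint #1 complete (value=8155); reset -> completed=1 acc=0 shift=0
byte[2]=0x8A cont=1 payload=0x0A: acc |= 10<<0 -> completed=1 acc=10 shift=7
byte[3]=0x4F cont=0 payload=0x4F: varint #2 complete (value=10122); reset -> completed=2 acc=0 shift=0
byte[4]=0x3E cont=0 payload=0x3E: varint #3 complete (value=62); reset -> completed=3 acc=0 shift=0
byte[5]=0xD4 cont=1 payload=0x54: acc |= 84<<0 -> completed=3 acc=84 shift=7
byte[6]=0x6D cont=0 payload=0x6D: varint #4 complete (value=14036); reset -> completed=4 acc=0 shift=0
byte[7]=0x82 cont=1 payload=0x02: acc |= 2<<0 -> completed=4 acc=2 shift=7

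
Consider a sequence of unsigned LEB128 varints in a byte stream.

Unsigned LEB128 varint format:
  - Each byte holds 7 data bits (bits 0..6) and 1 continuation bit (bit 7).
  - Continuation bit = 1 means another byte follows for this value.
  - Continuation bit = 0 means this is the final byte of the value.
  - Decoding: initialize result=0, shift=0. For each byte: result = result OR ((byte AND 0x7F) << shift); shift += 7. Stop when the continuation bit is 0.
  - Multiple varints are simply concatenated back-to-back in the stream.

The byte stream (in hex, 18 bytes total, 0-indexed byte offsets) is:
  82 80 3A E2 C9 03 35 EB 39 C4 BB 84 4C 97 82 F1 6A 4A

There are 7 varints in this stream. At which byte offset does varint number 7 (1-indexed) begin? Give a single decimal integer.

Answer: 17

Derivation:
  byte[0]=0x82 cont=1 payload=0x02=2: acc |= 2<<0 -> acc=2 shift=7
  byte[1]=0x80 cont=1 payload=0x00=0: acc |= 0<<7 -> acc=2 shift=14
  byte[2]=0x3A cont=0 payload=0x3A=58: acc |= 58<<14 -> acc=950274 shift=21 [end]
Varint 1: bytes[0:3] = 82 80 3A -> value 950274 (3 byte(s))
  byte[3]=0xE2 cont=1 payload=0x62=98: acc |= 98<<0 -> acc=98 shift=7
  byte[4]=0xC9 cont=1 payload=0x49=73: acc |= 73<<7 -> acc=9442 shift=14
  byte[5]=0x03 cont=0 payload=0x03=3: acc |= 3<<14 -> acc=58594 shift=21 [end]
Varint 2: bytes[3:6] = E2 C9 03 -> value 58594 (3 byte(s))
  byte[6]=0x35 cont=0 payload=0x35=53: acc |= 53<<0 -> acc=53 shift=7 [end]
Varint 3: bytes[6:7] = 35 -> value 53 (1 byte(s))
  byte[7]=0xEB cont=1 payload=0x6B=107: acc |= 107<<0 -> acc=107 shift=7
  byte[8]=0x39 cont=0 payload=0x39=57: acc |= 57<<7 -> acc=7403 shift=14 [end]
Varint 4: bytes[7:9] = EB 39 -> value 7403 (2 byte(s))
  byte[9]=0xC4 cont=1 payload=0x44=68: acc |= 68<<0 -> acc=68 shift=7
  byte[10]=0xBB cont=1 payload=0x3B=59: acc |= 59<<7 -> acc=7620 shift=14
  byte[11]=0x84 cont=1 payload=0x04=4: acc |= 4<<14 -> acc=73156 shift=21
  byte[12]=0x4C cont=0 payload=0x4C=76: acc |= 76<<21 -> acc=159456708 shift=28 [end]
Varint 5: bytes[9:13] = C4 BB 84 4C -> value 159456708 (4 byte(s))
  byte[13]=0x97 cont=1 payload=0x17=23: acc |= 23<<0 -> acc=23 shift=7
  byte[14]=0x82 cont=1 payload=0x02=2: acc |= 2<<7 -> acc=279 shift=14
  byte[15]=0xF1 cont=1 payload=0x71=113: acc |= 113<<14 -> acc=1851671 shift=21
  byte[16]=0x6A cont=0 payload=0x6A=106: acc |= 106<<21 -> acc=224149783 shift=28 [end]
Varint 6: bytes[13:17] = 97 82 F1 6A -> value 224149783 (4 byte(s))
  byte[17]=0x4A cont=0 payload=0x4A=74: acc |= 74<<0 -> acc=74 shift=7 [end]
Varint 7: bytes[17:18] = 4A -> value 74 (1 byte(s))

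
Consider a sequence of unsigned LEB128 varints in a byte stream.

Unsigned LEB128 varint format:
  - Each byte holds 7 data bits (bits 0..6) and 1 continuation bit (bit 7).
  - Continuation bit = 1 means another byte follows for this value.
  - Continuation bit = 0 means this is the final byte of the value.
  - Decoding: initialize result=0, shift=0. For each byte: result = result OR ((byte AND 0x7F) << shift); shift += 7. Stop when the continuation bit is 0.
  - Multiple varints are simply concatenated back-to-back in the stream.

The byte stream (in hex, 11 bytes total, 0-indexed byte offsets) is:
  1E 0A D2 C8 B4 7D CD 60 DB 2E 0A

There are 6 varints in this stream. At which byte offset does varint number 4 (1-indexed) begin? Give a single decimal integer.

Answer: 6

Derivation:
  byte[0]=0x1E cont=0 payload=0x1E=30: acc |= 30<<0 -> acc=30 shift=7 [end]
Varint 1: bytes[0:1] = 1E -> value 30 (1 byte(s))
  byte[1]=0x0A cont=0 payload=0x0A=10: acc |= 10<<0 -> acc=10 shift=7 [end]
Varint 2: bytes[1:2] = 0A -> value 10 (1 byte(s))
  byte[2]=0xD2 cont=1 payload=0x52=82: acc |= 82<<0 -> acc=82 shift=7
  byte[3]=0xC8 cont=1 payload=0x48=72: acc |= 72<<7 -> acc=9298 shift=14
  byte[4]=0xB4 cont=1 payload=0x34=52: acc |= 52<<14 -> acc=861266 shift=21
  byte[5]=0x7D cont=0 payload=0x7D=125: acc |= 125<<21 -> acc=263005266 shift=28 [end]
Varint 3: bytes[2:6] = D2 C8 B4 7D -> value 263005266 (4 byte(s))
  byte[6]=0xCD cont=1 payload=0x4D=77: acc |= 77<<0 -> acc=77 shift=7
  byte[7]=0x60 cont=0 payload=0x60=96: acc |= 96<<7 -> acc=12365 shift=14 [end]
Varint 4: bytes[6:8] = CD 60 -> value 12365 (2 byte(s))
  byte[8]=0xDB cont=1 payload=0x5B=91: acc |= 91<<0 -> acc=91 shift=7
  byte[9]=0x2E cont=0 payload=0x2E=46: acc |= 46<<7 -> acc=5979 shift=14 [end]
Varint 5: bytes[8:10] = DB 2E -> value 5979 (2 byte(s))
  byte[10]=0x0A cont=0 payload=0x0A=10: acc |= 10<<0 -> acc=10 shift=7 [end]
Varint 6: bytes[10:11] = 0A -> value 10 (1 byte(s))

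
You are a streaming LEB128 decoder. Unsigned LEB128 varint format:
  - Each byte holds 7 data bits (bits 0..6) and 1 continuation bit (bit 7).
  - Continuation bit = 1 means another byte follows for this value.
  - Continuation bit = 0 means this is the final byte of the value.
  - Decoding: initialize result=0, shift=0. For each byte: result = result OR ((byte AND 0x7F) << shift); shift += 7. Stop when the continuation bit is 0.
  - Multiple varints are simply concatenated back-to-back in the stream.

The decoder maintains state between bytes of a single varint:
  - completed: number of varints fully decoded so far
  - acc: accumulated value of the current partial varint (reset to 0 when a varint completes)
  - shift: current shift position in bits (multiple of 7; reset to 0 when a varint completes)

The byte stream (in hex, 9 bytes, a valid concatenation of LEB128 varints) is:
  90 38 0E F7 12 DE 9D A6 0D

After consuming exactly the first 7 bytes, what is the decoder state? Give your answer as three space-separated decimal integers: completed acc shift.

Answer: 3 3806 14

Derivation:
byte[0]=0x90 cont=1 payload=0x10: acc |= 16<<0 -> completed=0 acc=16 shift=7
byte[1]=0x38 cont=0 payload=0x38: varint #1 complete (value=7184); reset -> completed=1 acc=0 shift=0
byte[2]=0x0E cont=0 payload=0x0E: varint #2 complete (value=14); reset -> completed=2 acc=0 shift=0
byte[3]=0xF7 cont=1 payload=0x77: acc |= 119<<0 -> completed=2 acc=119 shift=7
byte[4]=0x12 cont=0 payload=0x12: varint #3 complete (value=2423); reset -> completed=3 acc=0 shift=0
byte[5]=0xDE cont=1 payload=0x5E: acc |= 94<<0 -> completed=3 acc=94 shift=7
byte[6]=0x9D cont=1 payload=0x1D: acc |= 29<<7 -> completed=3 acc=3806 shift=14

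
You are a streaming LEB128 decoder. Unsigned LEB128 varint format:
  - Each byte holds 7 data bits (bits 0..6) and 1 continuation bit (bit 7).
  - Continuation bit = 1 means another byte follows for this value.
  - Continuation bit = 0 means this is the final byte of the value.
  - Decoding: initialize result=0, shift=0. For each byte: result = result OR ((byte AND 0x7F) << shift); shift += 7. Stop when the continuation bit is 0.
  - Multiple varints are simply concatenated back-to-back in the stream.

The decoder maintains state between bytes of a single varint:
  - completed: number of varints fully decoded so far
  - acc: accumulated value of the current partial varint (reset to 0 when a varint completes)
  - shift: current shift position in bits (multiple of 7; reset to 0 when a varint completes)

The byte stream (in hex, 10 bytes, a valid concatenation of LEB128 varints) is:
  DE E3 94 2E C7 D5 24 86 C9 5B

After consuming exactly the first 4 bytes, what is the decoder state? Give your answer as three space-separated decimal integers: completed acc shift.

Answer: 1 0 0

Derivation:
byte[0]=0xDE cont=1 payload=0x5E: acc |= 94<<0 -> completed=0 acc=94 shift=7
byte[1]=0xE3 cont=1 payload=0x63: acc |= 99<<7 -> completed=0 acc=12766 shift=14
byte[2]=0x94 cont=1 payload=0x14: acc |= 20<<14 -> completed=0 acc=340446 shift=21
byte[3]=0x2E cont=0 payload=0x2E: varint #1 complete (value=96809438); reset -> completed=1 acc=0 shift=0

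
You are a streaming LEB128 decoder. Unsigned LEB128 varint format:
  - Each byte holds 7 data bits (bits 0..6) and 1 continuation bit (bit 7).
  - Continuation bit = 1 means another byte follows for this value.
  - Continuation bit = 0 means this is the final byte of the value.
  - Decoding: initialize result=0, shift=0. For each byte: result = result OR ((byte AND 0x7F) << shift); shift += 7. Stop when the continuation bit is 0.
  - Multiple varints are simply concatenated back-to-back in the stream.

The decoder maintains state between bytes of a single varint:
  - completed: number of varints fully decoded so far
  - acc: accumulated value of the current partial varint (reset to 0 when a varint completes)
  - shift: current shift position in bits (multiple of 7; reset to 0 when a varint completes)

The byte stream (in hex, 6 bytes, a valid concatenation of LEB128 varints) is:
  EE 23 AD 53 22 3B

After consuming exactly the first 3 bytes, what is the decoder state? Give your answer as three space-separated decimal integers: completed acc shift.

byte[0]=0xEE cont=1 payload=0x6E: acc |= 110<<0 -> completed=0 acc=110 shift=7
byte[1]=0x23 cont=0 payload=0x23: varint #1 complete (value=4590); reset -> completed=1 acc=0 shift=0
byte[2]=0xAD cont=1 payload=0x2D: acc |= 45<<0 -> completed=1 acc=45 shift=7

Answer: 1 45 7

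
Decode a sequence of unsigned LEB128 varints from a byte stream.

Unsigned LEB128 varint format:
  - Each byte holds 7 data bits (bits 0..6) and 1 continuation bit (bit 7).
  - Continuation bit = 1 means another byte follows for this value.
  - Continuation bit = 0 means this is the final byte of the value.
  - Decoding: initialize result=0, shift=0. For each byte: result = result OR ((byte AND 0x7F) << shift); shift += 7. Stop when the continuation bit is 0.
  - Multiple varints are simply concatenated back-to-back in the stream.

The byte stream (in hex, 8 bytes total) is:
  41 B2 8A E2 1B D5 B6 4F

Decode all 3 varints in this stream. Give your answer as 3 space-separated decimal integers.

  byte[0]=0x41 cont=0 payload=0x41=65: acc |= 65<<0 -> acc=65 shift=7 [end]
Varint 1: bytes[0:1] = 41 -> value 65 (1 byte(s))
  byte[1]=0xB2 cont=1 payload=0x32=50: acc |= 50<<0 -> acc=50 shift=7
  byte[2]=0x8A cont=1 payload=0x0A=10: acc |= 10<<7 -> acc=1330 shift=14
  byte[3]=0xE2 cont=1 payload=0x62=98: acc |= 98<<14 -> acc=1606962 shift=21
  byte[4]=0x1B cont=0 payload=0x1B=27: acc |= 27<<21 -> acc=58230066 shift=28 [end]
Varint 2: bytes[1:5] = B2 8A E2 1B -> value 58230066 (4 byte(s))
  byte[5]=0xD5 cont=1 payload=0x55=85: acc |= 85<<0 -> acc=85 shift=7
  byte[6]=0xB6 cont=1 payload=0x36=54: acc |= 54<<7 -> acc=6997 shift=14
  byte[7]=0x4F cont=0 payload=0x4F=79: acc |= 79<<14 -> acc=1301333 shift=21 [end]
Varint 3: bytes[5:8] = D5 B6 4F -> value 1301333 (3 byte(s))

Answer: 65 58230066 1301333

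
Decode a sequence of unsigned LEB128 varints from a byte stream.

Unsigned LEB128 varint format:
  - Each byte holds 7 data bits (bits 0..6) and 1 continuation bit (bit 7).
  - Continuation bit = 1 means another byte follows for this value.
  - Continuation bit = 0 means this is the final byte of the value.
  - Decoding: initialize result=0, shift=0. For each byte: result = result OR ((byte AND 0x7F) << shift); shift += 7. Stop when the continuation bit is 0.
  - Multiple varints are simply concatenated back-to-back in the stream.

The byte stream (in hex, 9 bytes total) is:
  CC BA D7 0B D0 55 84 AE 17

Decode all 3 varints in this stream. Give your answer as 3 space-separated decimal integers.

  byte[0]=0xCC cont=1 payload=0x4C=76: acc |= 76<<0 -> acc=76 shift=7
  byte[1]=0xBA cont=1 payload=0x3A=58: acc |= 58<<7 -> acc=7500 shift=14
  byte[2]=0xD7 cont=1 payload=0x57=87: acc |= 87<<14 -> acc=1432908 shift=21
  byte[3]=0x0B cont=0 payload=0x0B=11: acc |= 11<<21 -> acc=24501580 shift=28 [end]
Varint 1: bytes[0:4] = CC BA D7 0B -> value 24501580 (4 byte(s))
  byte[4]=0xD0 cont=1 payload=0x50=80: acc |= 80<<0 -> acc=80 shift=7
  byte[5]=0x55 cont=0 payload=0x55=85: acc |= 85<<7 -> acc=10960 shift=14 [end]
Varint 2: bytes[4:6] = D0 55 -> value 10960 (2 byte(s))
  byte[6]=0x84 cont=1 payload=0x04=4: acc |= 4<<0 -> acc=4 shift=7
  byte[7]=0xAE cont=1 payload=0x2E=46: acc |= 46<<7 -> acc=5892 shift=14
  byte[8]=0x17 cont=0 payload=0x17=23: acc |= 23<<14 -> acc=382724 shift=21 [end]
Varint 3: bytes[6:9] = 84 AE 17 -> value 382724 (3 byte(s))

Answer: 24501580 10960 382724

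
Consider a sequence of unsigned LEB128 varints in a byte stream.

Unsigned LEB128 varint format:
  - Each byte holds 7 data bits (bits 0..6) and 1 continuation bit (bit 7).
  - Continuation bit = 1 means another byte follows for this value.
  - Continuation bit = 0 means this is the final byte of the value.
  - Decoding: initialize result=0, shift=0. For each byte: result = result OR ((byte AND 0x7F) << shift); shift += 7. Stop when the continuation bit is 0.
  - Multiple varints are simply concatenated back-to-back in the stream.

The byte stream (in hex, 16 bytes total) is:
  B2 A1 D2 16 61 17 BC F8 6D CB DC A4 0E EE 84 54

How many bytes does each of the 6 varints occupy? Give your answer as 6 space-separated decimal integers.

Answer: 4 1 1 3 4 3

Derivation:
  byte[0]=0xB2 cont=1 payload=0x32=50: acc |= 50<<0 -> acc=50 shift=7
  byte[1]=0xA1 cont=1 payload=0x21=33: acc |= 33<<7 -> acc=4274 shift=14
  byte[2]=0xD2 cont=1 payload=0x52=82: acc |= 82<<14 -> acc=1347762 shift=21
  byte[3]=0x16 cont=0 payload=0x16=22: acc |= 22<<21 -> acc=47485106 shift=28 [end]
Varint 1: bytes[0:4] = B2 A1 D2 16 -> value 47485106 (4 byte(s))
  byte[4]=0x61 cont=0 payload=0x61=97: acc |= 97<<0 -> acc=97 shift=7 [end]
Varint 2: bytes[4:5] = 61 -> value 97 (1 byte(s))
  byte[5]=0x17 cont=0 payload=0x17=23: acc |= 23<<0 -> acc=23 shift=7 [end]
Varint 3: bytes[5:6] = 17 -> value 23 (1 byte(s))
  byte[6]=0xBC cont=1 payload=0x3C=60: acc |= 60<<0 -> acc=60 shift=7
  byte[7]=0xF8 cont=1 payload=0x78=120: acc |= 120<<7 -> acc=15420 shift=14
  byte[8]=0x6D cont=0 payload=0x6D=109: acc |= 109<<14 -> acc=1801276 shift=21 [end]
Varint 4: bytes[6:9] = BC F8 6D -> value 1801276 (3 byte(s))
  byte[9]=0xCB cont=1 payload=0x4B=75: acc |= 75<<0 -> acc=75 shift=7
  byte[10]=0xDC cont=1 payload=0x5C=92: acc |= 92<<7 -> acc=11851 shift=14
  byte[11]=0xA4 cont=1 payload=0x24=36: acc |= 36<<14 -> acc=601675 shift=21
  byte[12]=0x0E cont=0 payload=0x0E=14: acc |= 14<<21 -> acc=29961803 shift=28 [end]
Varint 5: bytes[9:13] = CB DC A4 0E -> value 29961803 (4 byte(s))
  byte[13]=0xEE cont=1 payload=0x6E=110: acc |= 110<<0 -> acc=110 shift=7
  byte[14]=0x84 cont=1 payload=0x04=4: acc |= 4<<7 -> acc=622 shift=14
  byte[15]=0x54 cont=0 payload=0x54=84: acc |= 84<<14 -> acc=1376878 shift=21 [end]
Varint 6: bytes[13:16] = EE 84 54 -> value 1376878 (3 byte(s))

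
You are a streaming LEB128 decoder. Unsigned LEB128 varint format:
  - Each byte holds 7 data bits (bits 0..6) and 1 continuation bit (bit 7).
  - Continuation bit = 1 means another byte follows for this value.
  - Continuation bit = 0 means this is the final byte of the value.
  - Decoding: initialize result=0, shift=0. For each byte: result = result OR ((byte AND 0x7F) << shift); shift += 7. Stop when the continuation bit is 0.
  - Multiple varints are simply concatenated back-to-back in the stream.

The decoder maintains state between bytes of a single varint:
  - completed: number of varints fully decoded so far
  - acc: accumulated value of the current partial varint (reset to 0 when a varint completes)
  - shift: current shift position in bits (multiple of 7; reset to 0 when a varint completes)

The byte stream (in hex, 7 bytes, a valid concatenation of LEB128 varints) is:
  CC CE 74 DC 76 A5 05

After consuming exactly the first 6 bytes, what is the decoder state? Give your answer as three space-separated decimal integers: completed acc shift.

Answer: 2 37 7

Derivation:
byte[0]=0xCC cont=1 payload=0x4C: acc |= 76<<0 -> completed=0 acc=76 shift=7
byte[1]=0xCE cont=1 payload=0x4E: acc |= 78<<7 -> completed=0 acc=10060 shift=14
byte[2]=0x74 cont=0 payload=0x74: varint #1 complete (value=1910604); reset -> completed=1 acc=0 shift=0
byte[3]=0xDC cont=1 payload=0x5C: acc |= 92<<0 -> completed=1 acc=92 shift=7
byte[4]=0x76 cont=0 payload=0x76: varint #2 complete (value=15196); reset -> completed=2 acc=0 shift=0
byte[5]=0xA5 cont=1 payload=0x25: acc |= 37<<0 -> completed=2 acc=37 shift=7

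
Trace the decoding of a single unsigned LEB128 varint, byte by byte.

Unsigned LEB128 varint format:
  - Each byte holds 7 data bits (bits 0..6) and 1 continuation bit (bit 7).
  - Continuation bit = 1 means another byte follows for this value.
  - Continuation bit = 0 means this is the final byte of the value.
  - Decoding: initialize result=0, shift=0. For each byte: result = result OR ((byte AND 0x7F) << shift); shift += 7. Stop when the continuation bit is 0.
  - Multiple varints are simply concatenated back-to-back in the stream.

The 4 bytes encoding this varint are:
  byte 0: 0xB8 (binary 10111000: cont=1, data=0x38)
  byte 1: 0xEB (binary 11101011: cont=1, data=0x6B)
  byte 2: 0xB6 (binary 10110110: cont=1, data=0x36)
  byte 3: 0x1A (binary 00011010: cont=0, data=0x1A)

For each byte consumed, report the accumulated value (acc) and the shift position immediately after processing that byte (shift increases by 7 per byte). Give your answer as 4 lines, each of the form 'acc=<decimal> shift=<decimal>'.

Answer: acc=56 shift=7
acc=13752 shift=14
acc=898488 shift=21
acc=55424440 shift=28

Derivation:
byte 0=0xB8: payload=0x38=56, contrib = 56<<0 = 56; acc -> 56, shift -> 7
byte 1=0xEB: payload=0x6B=107, contrib = 107<<7 = 13696; acc -> 13752, shift -> 14
byte 2=0xB6: payload=0x36=54, contrib = 54<<14 = 884736; acc -> 898488, shift -> 21
byte 3=0x1A: payload=0x1A=26, contrib = 26<<21 = 54525952; acc -> 55424440, shift -> 28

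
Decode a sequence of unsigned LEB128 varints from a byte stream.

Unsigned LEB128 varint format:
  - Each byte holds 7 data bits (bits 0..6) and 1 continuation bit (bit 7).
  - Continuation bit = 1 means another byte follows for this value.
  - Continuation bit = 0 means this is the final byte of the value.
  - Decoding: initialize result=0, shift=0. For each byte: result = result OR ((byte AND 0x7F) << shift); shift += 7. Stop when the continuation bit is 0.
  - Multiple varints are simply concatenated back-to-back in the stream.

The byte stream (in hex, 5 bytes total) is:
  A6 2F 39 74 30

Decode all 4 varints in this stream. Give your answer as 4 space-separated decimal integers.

Answer: 6054 57 116 48

Derivation:
  byte[0]=0xA6 cont=1 payload=0x26=38: acc |= 38<<0 -> acc=38 shift=7
  byte[1]=0x2F cont=0 payload=0x2F=47: acc |= 47<<7 -> acc=6054 shift=14 [end]
Varint 1: bytes[0:2] = A6 2F -> value 6054 (2 byte(s))
  byte[2]=0x39 cont=0 payload=0x39=57: acc |= 57<<0 -> acc=57 shift=7 [end]
Varint 2: bytes[2:3] = 39 -> value 57 (1 byte(s))
  byte[3]=0x74 cont=0 payload=0x74=116: acc |= 116<<0 -> acc=116 shift=7 [end]
Varint 3: bytes[3:4] = 74 -> value 116 (1 byte(s))
  byte[4]=0x30 cont=0 payload=0x30=48: acc |= 48<<0 -> acc=48 shift=7 [end]
Varint 4: bytes[4:5] = 30 -> value 48 (1 byte(s))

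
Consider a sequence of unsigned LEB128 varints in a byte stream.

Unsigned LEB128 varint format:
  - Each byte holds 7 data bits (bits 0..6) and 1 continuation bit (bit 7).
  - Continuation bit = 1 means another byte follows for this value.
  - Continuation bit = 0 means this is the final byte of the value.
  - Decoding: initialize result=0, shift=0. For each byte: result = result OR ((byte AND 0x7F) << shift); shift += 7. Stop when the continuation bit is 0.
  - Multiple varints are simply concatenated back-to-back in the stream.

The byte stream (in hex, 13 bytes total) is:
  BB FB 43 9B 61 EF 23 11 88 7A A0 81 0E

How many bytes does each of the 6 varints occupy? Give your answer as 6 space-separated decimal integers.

Answer: 3 2 2 1 2 3

Derivation:
  byte[0]=0xBB cont=1 payload=0x3B=59: acc |= 59<<0 -> acc=59 shift=7
  byte[1]=0xFB cont=1 payload=0x7B=123: acc |= 123<<7 -> acc=15803 shift=14
  byte[2]=0x43 cont=0 payload=0x43=67: acc |= 67<<14 -> acc=1113531 shift=21 [end]
Varint 1: bytes[0:3] = BB FB 43 -> value 1113531 (3 byte(s))
  byte[3]=0x9B cont=1 payload=0x1B=27: acc |= 27<<0 -> acc=27 shift=7
  byte[4]=0x61 cont=0 payload=0x61=97: acc |= 97<<7 -> acc=12443 shift=14 [end]
Varint 2: bytes[3:5] = 9B 61 -> value 12443 (2 byte(s))
  byte[5]=0xEF cont=1 payload=0x6F=111: acc |= 111<<0 -> acc=111 shift=7
  byte[6]=0x23 cont=0 payload=0x23=35: acc |= 35<<7 -> acc=4591 shift=14 [end]
Varint 3: bytes[5:7] = EF 23 -> value 4591 (2 byte(s))
  byte[7]=0x11 cont=0 payload=0x11=17: acc |= 17<<0 -> acc=17 shift=7 [end]
Varint 4: bytes[7:8] = 11 -> value 17 (1 byte(s))
  byte[8]=0x88 cont=1 payload=0x08=8: acc |= 8<<0 -> acc=8 shift=7
  byte[9]=0x7A cont=0 payload=0x7A=122: acc |= 122<<7 -> acc=15624 shift=14 [end]
Varint 5: bytes[8:10] = 88 7A -> value 15624 (2 byte(s))
  byte[10]=0xA0 cont=1 payload=0x20=32: acc |= 32<<0 -> acc=32 shift=7
  byte[11]=0x81 cont=1 payload=0x01=1: acc |= 1<<7 -> acc=160 shift=14
  byte[12]=0x0E cont=0 payload=0x0E=14: acc |= 14<<14 -> acc=229536 shift=21 [end]
Varint 6: bytes[10:13] = A0 81 0E -> value 229536 (3 byte(s))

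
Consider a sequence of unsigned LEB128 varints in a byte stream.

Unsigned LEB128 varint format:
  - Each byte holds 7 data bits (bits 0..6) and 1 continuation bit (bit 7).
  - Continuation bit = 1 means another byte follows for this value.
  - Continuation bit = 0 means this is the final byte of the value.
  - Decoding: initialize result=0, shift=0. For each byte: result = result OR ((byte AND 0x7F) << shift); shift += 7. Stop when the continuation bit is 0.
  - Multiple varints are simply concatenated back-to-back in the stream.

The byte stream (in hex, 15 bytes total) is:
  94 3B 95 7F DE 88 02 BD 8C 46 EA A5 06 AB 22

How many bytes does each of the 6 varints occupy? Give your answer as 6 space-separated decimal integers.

Answer: 2 2 3 3 3 2

Derivation:
  byte[0]=0x94 cont=1 payload=0x14=20: acc |= 20<<0 -> acc=20 shift=7
  byte[1]=0x3B cont=0 payload=0x3B=59: acc |= 59<<7 -> acc=7572 shift=14 [end]
Varint 1: bytes[0:2] = 94 3B -> value 7572 (2 byte(s))
  byte[2]=0x95 cont=1 payload=0x15=21: acc |= 21<<0 -> acc=21 shift=7
  byte[3]=0x7F cont=0 payload=0x7F=127: acc |= 127<<7 -> acc=16277 shift=14 [end]
Varint 2: bytes[2:4] = 95 7F -> value 16277 (2 byte(s))
  byte[4]=0xDE cont=1 payload=0x5E=94: acc |= 94<<0 -> acc=94 shift=7
  byte[5]=0x88 cont=1 payload=0x08=8: acc |= 8<<7 -> acc=1118 shift=14
  byte[6]=0x02 cont=0 payload=0x02=2: acc |= 2<<14 -> acc=33886 shift=21 [end]
Varint 3: bytes[4:7] = DE 88 02 -> value 33886 (3 byte(s))
  byte[7]=0xBD cont=1 payload=0x3D=61: acc |= 61<<0 -> acc=61 shift=7
  byte[8]=0x8C cont=1 payload=0x0C=12: acc |= 12<<7 -> acc=1597 shift=14
  byte[9]=0x46 cont=0 payload=0x46=70: acc |= 70<<14 -> acc=1148477 shift=21 [end]
Varint 4: bytes[7:10] = BD 8C 46 -> value 1148477 (3 byte(s))
  byte[10]=0xEA cont=1 payload=0x6A=106: acc |= 106<<0 -> acc=106 shift=7
  byte[11]=0xA5 cont=1 payload=0x25=37: acc |= 37<<7 -> acc=4842 shift=14
  byte[12]=0x06 cont=0 payload=0x06=6: acc |= 6<<14 -> acc=103146 shift=21 [end]
Varint 5: bytes[10:13] = EA A5 06 -> value 103146 (3 byte(s))
  byte[13]=0xAB cont=1 payload=0x2B=43: acc |= 43<<0 -> acc=43 shift=7
  byte[14]=0x22 cont=0 payload=0x22=34: acc |= 34<<7 -> acc=4395 shift=14 [end]
Varint 6: bytes[13:15] = AB 22 -> value 4395 (2 byte(s))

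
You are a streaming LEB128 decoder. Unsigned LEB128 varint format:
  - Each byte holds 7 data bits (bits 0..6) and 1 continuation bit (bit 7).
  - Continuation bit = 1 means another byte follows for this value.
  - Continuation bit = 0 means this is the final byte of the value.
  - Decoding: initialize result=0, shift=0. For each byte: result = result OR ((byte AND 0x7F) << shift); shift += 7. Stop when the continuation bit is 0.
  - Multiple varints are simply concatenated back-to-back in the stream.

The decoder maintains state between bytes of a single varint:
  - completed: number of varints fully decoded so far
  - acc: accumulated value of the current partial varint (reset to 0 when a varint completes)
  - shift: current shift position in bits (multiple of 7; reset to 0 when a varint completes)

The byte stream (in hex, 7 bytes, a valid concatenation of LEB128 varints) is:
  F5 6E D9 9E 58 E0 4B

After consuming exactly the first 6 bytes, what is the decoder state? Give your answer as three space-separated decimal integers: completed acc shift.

Answer: 2 96 7

Derivation:
byte[0]=0xF5 cont=1 payload=0x75: acc |= 117<<0 -> completed=0 acc=117 shift=7
byte[1]=0x6E cont=0 payload=0x6E: varint #1 complete (value=14197); reset -> completed=1 acc=0 shift=0
byte[2]=0xD9 cont=1 payload=0x59: acc |= 89<<0 -> completed=1 acc=89 shift=7
byte[3]=0x9E cont=1 payload=0x1E: acc |= 30<<7 -> completed=1 acc=3929 shift=14
byte[4]=0x58 cont=0 payload=0x58: varint #2 complete (value=1445721); reset -> completed=2 acc=0 shift=0
byte[5]=0xE0 cont=1 payload=0x60: acc |= 96<<0 -> completed=2 acc=96 shift=7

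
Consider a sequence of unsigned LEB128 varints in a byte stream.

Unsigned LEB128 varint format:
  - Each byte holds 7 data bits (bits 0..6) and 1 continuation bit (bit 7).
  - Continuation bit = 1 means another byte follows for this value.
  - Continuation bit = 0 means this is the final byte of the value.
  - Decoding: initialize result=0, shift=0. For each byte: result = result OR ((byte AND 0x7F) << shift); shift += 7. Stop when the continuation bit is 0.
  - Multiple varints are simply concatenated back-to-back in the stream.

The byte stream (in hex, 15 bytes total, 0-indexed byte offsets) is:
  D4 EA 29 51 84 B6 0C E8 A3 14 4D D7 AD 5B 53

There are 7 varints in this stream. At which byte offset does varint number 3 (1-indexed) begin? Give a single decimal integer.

  byte[0]=0xD4 cont=1 payload=0x54=84: acc |= 84<<0 -> acc=84 shift=7
  byte[1]=0xEA cont=1 payload=0x6A=106: acc |= 106<<7 -> acc=13652 shift=14
  byte[2]=0x29 cont=0 payload=0x29=41: acc |= 41<<14 -> acc=685396 shift=21 [end]
Varint 1: bytes[0:3] = D4 EA 29 -> value 685396 (3 byte(s))
  byte[3]=0x51 cont=0 payload=0x51=81: acc |= 81<<0 -> acc=81 shift=7 [end]
Varint 2: bytes[3:4] = 51 -> value 81 (1 byte(s))
  byte[4]=0x84 cont=1 payload=0x04=4: acc |= 4<<0 -> acc=4 shift=7
  byte[5]=0xB6 cont=1 payload=0x36=54: acc |= 54<<7 -> acc=6916 shift=14
  byte[6]=0x0C cont=0 payload=0x0C=12: acc |= 12<<14 -> acc=203524 shift=21 [end]
Varint 3: bytes[4:7] = 84 B6 0C -> value 203524 (3 byte(s))
  byte[7]=0xE8 cont=1 payload=0x68=104: acc |= 104<<0 -> acc=104 shift=7
  byte[8]=0xA3 cont=1 payload=0x23=35: acc |= 35<<7 -> acc=4584 shift=14
  byte[9]=0x14 cont=0 payload=0x14=20: acc |= 20<<14 -> acc=332264 shift=21 [end]
Varint 4: bytes[7:10] = E8 A3 14 -> value 332264 (3 byte(s))
  byte[10]=0x4D cont=0 payload=0x4D=77: acc |= 77<<0 -> acc=77 shift=7 [end]
Varint 5: bytes[10:11] = 4D -> value 77 (1 byte(s))
  byte[11]=0xD7 cont=1 payload=0x57=87: acc |= 87<<0 -> acc=87 shift=7
  byte[12]=0xAD cont=1 payload=0x2D=45: acc |= 45<<7 -> acc=5847 shift=14
  byte[13]=0x5B cont=0 payload=0x5B=91: acc |= 91<<14 -> acc=1496791 shift=21 [end]
Varint 6: bytes[11:14] = D7 AD 5B -> value 1496791 (3 byte(s))
  byte[14]=0x53 cont=0 payload=0x53=83: acc |= 83<<0 -> acc=83 shift=7 [end]
Varint 7: bytes[14:15] = 53 -> value 83 (1 byte(s))

Answer: 4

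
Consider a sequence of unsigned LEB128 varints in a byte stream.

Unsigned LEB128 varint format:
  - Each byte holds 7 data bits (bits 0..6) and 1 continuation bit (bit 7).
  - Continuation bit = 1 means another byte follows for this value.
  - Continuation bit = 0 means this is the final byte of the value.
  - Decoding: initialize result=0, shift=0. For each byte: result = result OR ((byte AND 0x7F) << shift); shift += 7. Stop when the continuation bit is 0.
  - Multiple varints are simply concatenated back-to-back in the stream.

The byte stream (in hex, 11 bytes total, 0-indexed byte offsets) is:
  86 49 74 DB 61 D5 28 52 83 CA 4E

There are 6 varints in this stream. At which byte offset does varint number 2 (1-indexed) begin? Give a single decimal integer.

Answer: 2

Derivation:
  byte[0]=0x86 cont=1 payload=0x06=6: acc |= 6<<0 -> acc=6 shift=7
  byte[1]=0x49 cont=0 payload=0x49=73: acc |= 73<<7 -> acc=9350 shift=14 [end]
Varint 1: bytes[0:2] = 86 49 -> value 9350 (2 byte(s))
  byte[2]=0x74 cont=0 payload=0x74=116: acc |= 116<<0 -> acc=116 shift=7 [end]
Varint 2: bytes[2:3] = 74 -> value 116 (1 byte(s))
  byte[3]=0xDB cont=1 payload=0x5B=91: acc |= 91<<0 -> acc=91 shift=7
  byte[4]=0x61 cont=0 payload=0x61=97: acc |= 97<<7 -> acc=12507 shift=14 [end]
Varint 3: bytes[3:5] = DB 61 -> value 12507 (2 byte(s))
  byte[5]=0xD5 cont=1 payload=0x55=85: acc |= 85<<0 -> acc=85 shift=7
  byte[6]=0x28 cont=0 payload=0x28=40: acc |= 40<<7 -> acc=5205 shift=14 [end]
Varint 4: bytes[5:7] = D5 28 -> value 5205 (2 byte(s))
  byte[7]=0x52 cont=0 payload=0x52=82: acc |= 82<<0 -> acc=82 shift=7 [end]
Varint 5: bytes[7:8] = 52 -> value 82 (1 byte(s))
  byte[8]=0x83 cont=1 payload=0x03=3: acc |= 3<<0 -> acc=3 shift=7
  byte[9]=0xCA cont=1 payload=0x4A=74: acc |= 74<<7 -> acc=9475 shift=14
  byte[10]=0x4E cont=0 payload=0x4E=78: acc |= 78<<14 -> acc=1287427 shift=21 [end]
Varint 6: bytes[8:11] = 83 CA 4E -> value 1287427 (3 byte(s))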